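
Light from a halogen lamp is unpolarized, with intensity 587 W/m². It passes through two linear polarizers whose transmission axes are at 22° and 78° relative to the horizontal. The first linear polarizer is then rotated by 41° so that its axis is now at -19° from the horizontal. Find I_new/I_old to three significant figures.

I_new/I_old ≈ 0.0475

Before rotation:
Unpolarized light through the first polarizer → I₁ = ½ I₀, now polarized at 22°.
I₂ = I₁ cos²(78° − 22°) = 0.5 I₀ · cos²(56°) = 0.1563 I₀.
After rotation:
Unpolarized light through the first polarizer → I₁ = ½ I₀, now polarized at -19°.
Angle between axes 1 and 2: 83°. I₂ = 0.5 I₀ · cos²(83°) = 0.007426 I₀.
Ratio = 0.007426 / 0.1563 = 0.0475.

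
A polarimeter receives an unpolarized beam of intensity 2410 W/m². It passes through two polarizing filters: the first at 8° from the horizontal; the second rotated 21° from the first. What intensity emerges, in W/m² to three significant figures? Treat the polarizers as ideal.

I ≈ 1050 W/m²

Unpolarized light through the first polarizer → I₁ = 2410 W/m²/2 = 1205 W/m², polarized at 8°.
I₂ = I₁ · cos²(21°) = 1205 · 0.8716 = 1050 W/m².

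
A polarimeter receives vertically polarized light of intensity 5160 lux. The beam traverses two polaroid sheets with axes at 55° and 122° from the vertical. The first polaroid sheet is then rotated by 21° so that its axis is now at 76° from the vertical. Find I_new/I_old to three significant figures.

Before rotation:
I₁ = I₀ cos²(55° − 0°) = I₀ cos²(55°) = 0.329 I₀.
I₂ = I₁ cos²(122° − 55°) = 0.329 I₀ · cos²(67°) = 0.05023 I₀.
After rotation:
I₁ = I₀ cos²(76° − 0°) = I₀ cos²(76°) = 0.05853 I₀.
I₂ = I₁ cos²(122° − 76°) = 0.05853 I₀ · cos²(46°) = 0.02824 I₀.
Ratio = 0.02824 / 0.05023 = 0.5623.

I_new/I_old ≈ 0.562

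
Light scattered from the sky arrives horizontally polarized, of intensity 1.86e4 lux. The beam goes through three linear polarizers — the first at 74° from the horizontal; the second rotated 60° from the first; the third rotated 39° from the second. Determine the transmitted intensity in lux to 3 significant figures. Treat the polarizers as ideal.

I₁ = 1.86e4 lux · cos²(74°) = 1413 lux.
I₂ = I₁ · cos²(60°) = 1413 · 0.25 = 353.3 lux.
I₃ = I₂ · cos²(39°) = 353.3 · 0.604 = 213.4 lux.

I ≈ 213 lux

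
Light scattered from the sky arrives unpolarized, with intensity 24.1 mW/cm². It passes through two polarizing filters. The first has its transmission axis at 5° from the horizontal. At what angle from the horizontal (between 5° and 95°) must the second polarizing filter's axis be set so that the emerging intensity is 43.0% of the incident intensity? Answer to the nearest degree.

θ ≈ 27°

Unpolarized light through the first polarizer → I₁ = ½ I₀, now polarized at 5°.
Need I₂/I₀ = 0.43, so cos²(θ − 5°) = 0.43 / 0.5 = 0.86.
θ − 5° = arccos(√0.86) = 22.0°, giving θ ≈ 5 + 22.0 = 27.0°.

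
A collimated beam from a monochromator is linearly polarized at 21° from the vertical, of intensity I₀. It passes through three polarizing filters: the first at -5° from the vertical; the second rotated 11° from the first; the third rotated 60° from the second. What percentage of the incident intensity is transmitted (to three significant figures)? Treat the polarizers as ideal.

≈ 19.5%

I₁ = I₀ cos²(-5° − 21°) = I₀ cos²(26°) = 0.8078 I₀.
I₂ = I₁ cos²(11°) = 0.8078 · 0.9636 I₀ = 0.7784 I₀.
I₃ = I₂ cos²(60°) = 0.7784 · 0.25 I₀ = 0.1946 I₀.
That is 19.46% of the incident intensity.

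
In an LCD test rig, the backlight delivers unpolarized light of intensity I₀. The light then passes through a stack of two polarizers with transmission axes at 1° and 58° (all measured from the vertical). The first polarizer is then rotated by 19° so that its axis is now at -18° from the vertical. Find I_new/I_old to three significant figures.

I_new/I_old ≈ 0.197

Before rotation:
Unpolarized light through the first polarizer → I₁ = ½ I₀, now polarized at 1°.
I₂ = I₁ cos²(58° − 1°) = 0.5 I₀ · cos²(57°) = 0.1483 I₀.
After rotation:
Unpolarized light through the first polarizer → I₁ = ½ I₀, now polarized at -18°.
I₂ = I₁ cos²(58° + 18°) = 0.5 I₀ · cos²(76°) = 0.02926 I₀.
Ratio = 0.02926 / 0.1483 = 0.1973.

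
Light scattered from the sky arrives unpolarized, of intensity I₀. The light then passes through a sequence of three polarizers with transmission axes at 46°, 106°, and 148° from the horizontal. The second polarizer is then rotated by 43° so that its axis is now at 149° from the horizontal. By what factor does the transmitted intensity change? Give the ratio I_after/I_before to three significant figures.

Before rotation:
Unpolarized light through the first polarizer → I₁ = ½ I₀, now polarized at 46°.
I₂ = I₁ cos²(106° − 46°) = 0.5 I₀ · cos²(60°) = 0.125 I₀.
I₃ = I₂ cos²(148° − 106°) = 0.125 I₀ · cos²(42°) = 0.06903 I₀.
After rotation:
Unpolarized light through the first polarizer → I₁ = ½ I₀, now polarized at 46°.
Angle between axes 1 and 2: 77°. I₂ = 0.5 I₀ · cos²(77°) = 0.0253 I₀.
I₃ = I₂ cos²(148° − 149°) = 0.0253 I₀ · cos²(1°) = 0.02529 I₀.
Ratio = 0.02529 / 0.06903 = 0.3664.

I_new/I_old ≈ 0.366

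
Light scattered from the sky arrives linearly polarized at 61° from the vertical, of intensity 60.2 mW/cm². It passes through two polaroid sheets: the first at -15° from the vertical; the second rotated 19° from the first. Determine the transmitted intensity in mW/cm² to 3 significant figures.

I ≈ 3.15 mW/cm²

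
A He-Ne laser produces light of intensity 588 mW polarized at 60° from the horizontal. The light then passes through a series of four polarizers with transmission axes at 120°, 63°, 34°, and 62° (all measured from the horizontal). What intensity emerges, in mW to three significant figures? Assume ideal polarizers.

I ≈ 26.0 mW

I₁ = 588 mW · cos²(60°) = 147 mW.
I₂ = I₁ · cos²(57°) = 147 · 0.2966 = 43.6 mW.
I₃ = I₂ · cos²(29°) = 43.6 · 0.765 = 33.36 mW.
I₄ = I₃ · cos²(28°) = 33.36 · 0.7796 = 26 mW.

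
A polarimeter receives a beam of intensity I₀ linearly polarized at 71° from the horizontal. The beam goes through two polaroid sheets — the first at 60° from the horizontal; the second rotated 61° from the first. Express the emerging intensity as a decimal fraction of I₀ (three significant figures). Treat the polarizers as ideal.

≈ 0.226 I₀

I₁ = I₀ cos²(60° − 71°) = I₀ cos²(11°) = 0.9636 I₀.
I₂ = I₁ cos²(61°) = 0.9636 · 0.235 I₀ = 0.2265 I₀.
Transmitted fraction = 0.2265.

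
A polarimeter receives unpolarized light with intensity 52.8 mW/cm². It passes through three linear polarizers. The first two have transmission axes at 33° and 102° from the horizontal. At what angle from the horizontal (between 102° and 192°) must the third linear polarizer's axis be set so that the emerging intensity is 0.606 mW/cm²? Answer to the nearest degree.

θ ≈ 167°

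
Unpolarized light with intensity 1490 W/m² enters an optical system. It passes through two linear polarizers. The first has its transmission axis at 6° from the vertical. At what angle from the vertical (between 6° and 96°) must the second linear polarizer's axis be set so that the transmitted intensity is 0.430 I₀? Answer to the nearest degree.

θ ≈ 28°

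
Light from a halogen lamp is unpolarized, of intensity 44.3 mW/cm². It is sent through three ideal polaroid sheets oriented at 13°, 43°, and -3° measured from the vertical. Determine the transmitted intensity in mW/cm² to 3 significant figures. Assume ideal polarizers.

Unpolarized light through the first polarizer → I₁ = 44.3 mW/cm²/2 = 22.15 mW/cm², polarized at 13°.
I₂ = I₁ · cos²(30°) = 22.15 · 0.75 = 16.61 mW/cm².
I₃ = I₂ · cos²(46°) = 16.61 · 0.4826 = 8.016 mW/cm².

I ≈ 8.02 mW/cm²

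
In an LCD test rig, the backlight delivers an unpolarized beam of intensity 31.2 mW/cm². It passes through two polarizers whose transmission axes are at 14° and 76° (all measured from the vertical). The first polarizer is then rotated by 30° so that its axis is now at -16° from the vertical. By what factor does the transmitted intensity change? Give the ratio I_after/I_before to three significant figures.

Before rotation:
Unpolarized light through the first polarizer → I₁ = ½ I₀, now polarized at 14°.
I₂ = I₁ cos²(76° − 14°) = 0.5 I₀ · cos²(62°) = 0.1102 I₀.
After rotation:
Unpolarized light through the first polarizer → I₁ = ½ I₀, now polarized at -16°.
Angle between axes 1 and 2: 88°. I₂ = 0.5 I₀ · cos²(88°) = 0.000609 I₀.
Ratio = 0.000609 / 0.1102 = 0.005526.

I_new/I_old ≈ 0.00553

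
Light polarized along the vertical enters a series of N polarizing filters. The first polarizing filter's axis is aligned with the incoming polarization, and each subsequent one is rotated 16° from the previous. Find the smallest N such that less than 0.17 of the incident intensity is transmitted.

N = 24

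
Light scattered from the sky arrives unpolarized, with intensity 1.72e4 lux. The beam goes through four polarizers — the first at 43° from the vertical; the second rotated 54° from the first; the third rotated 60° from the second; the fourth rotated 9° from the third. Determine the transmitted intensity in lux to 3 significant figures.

I ≈ 725 lux

Unpolarized light through the first polarizer → I₁ = 1.72e4 lux/2 = 8600 lux, polarized at 43°.
I₂ = I₁ · cos²(54°) = 8600 · 0.3455 = 2971 lux.
I₃ = I₂ · cos²(60°) = 2971 · 0.25 = 742.8 lux.
I₄ = I₃ · cos²(9°) = 742.8 · 0.9755 = 724.6 lux.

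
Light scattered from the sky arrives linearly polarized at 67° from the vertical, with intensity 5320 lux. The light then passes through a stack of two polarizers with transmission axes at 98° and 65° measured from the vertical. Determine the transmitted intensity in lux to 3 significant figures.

I ≈ 2750 lux

I₁ = 5320 lux · cos²(31°) = 3909 lux.
I₂ = I₁ · cos²(33°) = 3909 · 0.7034 = 2749 lux.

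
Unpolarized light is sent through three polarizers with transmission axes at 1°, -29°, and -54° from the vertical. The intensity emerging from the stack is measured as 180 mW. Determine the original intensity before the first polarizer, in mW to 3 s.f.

Unpolarized light through the first polarizer → I₁ = ½ I₀, now polarized at 1°.
I₂ = I₁ cos²(-29° − 1°) = 0.5 I₀ · cos²(30°) = 0.375 I₀.
I₃ = I₂ cos²(-54° + 29°) = 0.375 I₀ · cos²(25°) = 0.308 I₀.
So 180 mW = 0.308 I₀, giving I₀ = 180/0.308 = 584.4 mW.

I₀ ≈ 584 mW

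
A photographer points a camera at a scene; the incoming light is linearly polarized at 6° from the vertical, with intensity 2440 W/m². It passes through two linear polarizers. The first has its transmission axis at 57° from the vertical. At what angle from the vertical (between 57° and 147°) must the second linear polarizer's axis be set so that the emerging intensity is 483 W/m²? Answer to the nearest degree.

θ ≈ 102°

I₁ = I₀ cos²(57° − 6°) = I₀ cos²(51°) = 0.396 I₀.
Target fraction: 483 / 2440 W/m² = 0.198 of I₀.
Need I₂/I₀ = 0.198, so cos²(θ − 57°) = 0.198 / 0.396 = 0.4998.
θ − 57° = arccos(√0.4998) = 45.0°, giving θ ≈ 57 + 45.0 = 102.0°.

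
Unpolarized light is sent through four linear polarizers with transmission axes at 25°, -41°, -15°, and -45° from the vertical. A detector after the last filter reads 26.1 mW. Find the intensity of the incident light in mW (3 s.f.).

Unpolarized light through the first polarizer → I₁ = ½ I₀, now polarized at 25°.
I₂ = I₁ cos²(-41° − 25°) = 0.5 I₀ · cos²(66°) = 0.08272 I₀.
I₃ = I₂ cos²(-15° + 41°) = 0.08272 I₀ · cos²(26°) = 0.06682 I₀.
I₄ = I₃ cos²(-45° + 15°) = 0.06682 I₀ · cos²(30°) = 0.05012 I₀.
So 26.1 mW = 0.05012 I₀, giving I₀ = 26.1/0.05012 = 520.8 mW.

I₀ ≈ 521 mW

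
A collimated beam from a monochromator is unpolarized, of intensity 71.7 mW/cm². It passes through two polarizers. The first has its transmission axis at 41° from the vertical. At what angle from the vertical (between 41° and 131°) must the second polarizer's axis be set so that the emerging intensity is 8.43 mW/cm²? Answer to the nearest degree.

Unpolarized light through the first polarizer → I₁ = ½ I₀, now polarized at 41°.
Target fraction: 8.43 / 71.7 mW/cm² = 0.1176 of I₀.
Need I₂/I₀ = 0.1176, so cos²(θ − 41°) = 0.1176 / 0.5 = 0.2351.
θ − 41° = arccos(√0.2351) = 61.0°, giving θ ≈ 41 + 61.0 = 102.0°.

θ ≈ 102°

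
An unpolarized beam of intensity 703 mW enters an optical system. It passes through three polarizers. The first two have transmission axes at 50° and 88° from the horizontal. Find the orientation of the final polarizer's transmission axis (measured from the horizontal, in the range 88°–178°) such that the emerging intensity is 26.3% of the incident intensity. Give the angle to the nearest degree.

Unpolarized light through the first polarizer → I₁ = ½ I₀, now polarized at 50°.
I₂ = I₁ cos²(88° − 50°) = 0.5 I₀ · cos²(38°) = 0.3105 I₀.
Need I₃/I₀ = 0.263, so cos²(θ − 88°) = 0.263 / 0.3105 = 0.8471.
θ − 88° = arccos(√0.8471) = 23.0°, giving θ ≈ 88 + 23.0 = 111.0°.

θ ≈ 111°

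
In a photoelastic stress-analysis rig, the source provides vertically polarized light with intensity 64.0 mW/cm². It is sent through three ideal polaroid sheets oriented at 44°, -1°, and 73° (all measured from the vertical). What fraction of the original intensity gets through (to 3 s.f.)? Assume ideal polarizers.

I₁ = 64.0 mW/cm² · cos²(44°) = 33.12 mW/cm².
I₂ = I₁ · cos²(45°) = 33.12 · 0.5 = 16.56 mW/cm².
I₃ = I₂ · cos²(74°) = 16.56 · 0.07598 = 1.258 mW/cm².
Transmitted fraction = 0.01966.

I/I₀ ≈ 0.0197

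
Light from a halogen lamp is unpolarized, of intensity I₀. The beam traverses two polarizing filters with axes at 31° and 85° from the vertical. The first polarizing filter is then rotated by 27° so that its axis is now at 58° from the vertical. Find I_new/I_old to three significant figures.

Before rotation:
Unpolarized light through the first polarizer → I₁ = ½ I₀, now polarized at 31°.
I₂ = I₁ cos²(85° − 31°) = 0.5 I₀ · cos²(54°) = 0.1727 I₀.
After rotation:
Unpolarized light through the first polarizer → I₁ = ½ I₀, now polarized at 58°.
I₂ = I₁ cos²(85° − 58°) = 0.5 I₀ · cos²(27°) = 0.3969 I₀.
Ratio = 0.3969 / 0.1727 = 2.298.

I_new/I_old ≈ 2.30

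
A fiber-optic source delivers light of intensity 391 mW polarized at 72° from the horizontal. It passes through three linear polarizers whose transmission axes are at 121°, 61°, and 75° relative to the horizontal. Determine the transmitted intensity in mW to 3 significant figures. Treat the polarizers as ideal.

I₁ = 391 mW · cos²(49°) = 168.3 mW.
I₂ = I₁ · cos²(60°) = 168.3 · 0.25 = 42.07 mW.
I₃ = I₂ · cos²(14°) = 42.07 · 0.9415 = 39.61 mW.

I ≈ 39.6 mW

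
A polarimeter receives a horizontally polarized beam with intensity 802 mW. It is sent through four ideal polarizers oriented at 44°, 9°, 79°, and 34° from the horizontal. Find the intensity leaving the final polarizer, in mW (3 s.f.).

I₁ = 802 mW · cos²(44°) = 415 mW.
I₂ = I₁ · cos²(35°) = 415 · 0.671 = 278.5 mW.
I₃ = I₂ · cos²(70°) = 278.5 · 0.117 = 32.57 mW.
I₄ = I₃ · cos²(45°) = 32.57 · 0.5 = 16.29 mW.

I ≈ 16.3 mW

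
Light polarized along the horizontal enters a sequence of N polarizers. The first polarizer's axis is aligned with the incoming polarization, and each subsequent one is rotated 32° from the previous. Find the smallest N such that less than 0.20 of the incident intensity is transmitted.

N = 6

First polarizer is aligned with the polarization: full transmission.
Each further stage multiplies by cos²(32°) = 0.7192.
After N polarizers: T = 0.7192^(N−1). Require T < 0.20 ⇒ N−1 > ln(0.20)/ln(0.7192) = 4.88, so N−1 ≥ 5 and N = 6.
Check: N=6 gives T = 0.1924 < 0.20; N=5 gives T = 0.2675.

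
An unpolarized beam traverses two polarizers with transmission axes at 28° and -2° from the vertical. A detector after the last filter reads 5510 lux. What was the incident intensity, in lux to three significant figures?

I₀ ≈ 1.47e4 lux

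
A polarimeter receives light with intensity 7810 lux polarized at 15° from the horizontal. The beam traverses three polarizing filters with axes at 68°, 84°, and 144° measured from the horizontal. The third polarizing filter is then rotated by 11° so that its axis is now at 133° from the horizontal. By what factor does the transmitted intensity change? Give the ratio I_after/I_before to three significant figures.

Before rotation:
By Malus's law, I₁ = I₀ cos²(68° − 15°) = I₀ cos²(53°) = 0.3622 I₀.
I₂ = I₁ cos²(84° − 68°) = 0.3622 I₀ · cos²(16°) = 0.3347 I₀.
I₃ = I₂ cos²(144° − 84°) = 0.3347 I₀ · cos²(60°) = 0.08367 I₀.
After rotation:
I₁ = I₀ cos²(68° − 15°) = I₀ cos²(53°) = 0.3622 I₀.
I₂ = I₁ cos²(84° − 68°) = 0.3622 I₀ · cos²(16°) = 0.3347 I₀.
I₃ = I₂ cos²(133° − 84°) = 0.3347 I₀ · cos²(49°) = 0.144 I₀.
Ratio = 0.144 / 0.08367 = 1.722.

I_new/I_old ≈ 1.72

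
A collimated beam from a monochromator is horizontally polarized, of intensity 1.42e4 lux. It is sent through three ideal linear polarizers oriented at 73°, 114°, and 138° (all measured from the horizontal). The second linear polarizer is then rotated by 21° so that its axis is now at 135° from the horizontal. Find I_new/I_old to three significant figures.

I_new/I_old ≈ 0.462

Before rotation:
By Malus's law, I₁ = I₀ cos²(73° − 0°) = I₀ cos²(73°) = 0.08548 I₀.
I₂ = I₁ cos²(114° − 73°) = 0.08548 I₀ · cos²(41°) = 0.04869 I₀.
I₃ = I₂ cos²(138° − 114°) = 0.04869 I₀ · cos²(24°) = 0.04063 I₀.
After rotation:
I₁ = I₀ cos²(73° − 0°) = I₀ cos²(73°) = 0.08548 I₀.
I₂ = I₁ cos²(135° − 73°) = 0.08548 I₀ · cos²(62°) = 0.01884 I₀.
I₃ = I₂ cos²(138° − 135°) = 0.01884 I₀ · cos²(3°) = 0.01879 I₀.
Ratio = 0.01879 / 0.04063 = 0.4624.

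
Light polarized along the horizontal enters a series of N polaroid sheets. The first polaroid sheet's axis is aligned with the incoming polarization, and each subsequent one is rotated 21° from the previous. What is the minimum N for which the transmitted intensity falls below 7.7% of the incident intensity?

First polarizer is aligned with the polarization: full transmission.
Each further stage multiplies by cos²(21°) = 0.8716.
After N polarizers: T = 0.8716^(N−1). Require T < 0.077 ⇒ N−1 > ln(0.077)/ln(0.8716) = 18.65, so N−1 ≥ 19 and N = 20.
Check: N=20 gives T = 0.07341 < 0.077; N=19 gives T = 0.08423.

N = 20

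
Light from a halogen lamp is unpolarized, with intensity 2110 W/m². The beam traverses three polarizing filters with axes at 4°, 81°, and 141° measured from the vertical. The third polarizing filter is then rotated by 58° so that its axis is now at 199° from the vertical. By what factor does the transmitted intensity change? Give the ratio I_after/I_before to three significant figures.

Before rotation:
Unpolarized light through the first polarizer → I₁ = ½ I₀, now polarized at 4°.
I₂ = I₁ cos²(81° − 4°) = 0.5 I₀ · cos²(77°) = 0.0253 I₀.
I₃ = I₂ cos²(141° − 81°) = 0.0253 I₀ · cos²(60°) = 0.006325 I₀.
After rotation:
Unpolarized light through the first polarizer → I₁ = ½ I₀, now polarized at 4°.
I₂ = I₁ cos²(81° − 4°) = 0.5 I₀ · cos²(77°) = 0.0253 I₀.
Angle between axes 2 and 3: 62°. I₃ = 0.0253 I₀ · cos²(62°) = 0.005577 I₀.
Ratio = 0.005577 / 0.006325 = 0.8816.

I_new/I_old ≈ 0.882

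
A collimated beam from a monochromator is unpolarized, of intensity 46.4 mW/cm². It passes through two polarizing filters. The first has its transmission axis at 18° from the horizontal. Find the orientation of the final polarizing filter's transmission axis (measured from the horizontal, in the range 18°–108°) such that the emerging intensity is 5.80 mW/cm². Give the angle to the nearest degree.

θ ≈ 78°

Unpolarized light through the first polarizer → I₁ = ½ I₀, now polarized at 18°.
Target fraction: 5.80 / 46.4 mW/cm² = 0.125 of I₀.
Need I₂/I₀ = 0.125, so cos²(θ − 18°) = 0.125 / 0.5 = 0.25.
θ − 18° = arccos(√0.25) = 60.0°, giving θ ≈ 18 + 60.0 = 78.0°.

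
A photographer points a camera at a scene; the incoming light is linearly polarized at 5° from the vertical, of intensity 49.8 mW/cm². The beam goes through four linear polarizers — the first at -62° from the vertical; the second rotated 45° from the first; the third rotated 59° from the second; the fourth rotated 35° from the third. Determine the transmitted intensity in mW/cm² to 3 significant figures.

By Malus's law, I₁ = 49.8 mW/cm² · cos²(67°) = 7.603 mW/cm².
I₂ = I₁ · cos²(45°) = 7.603 · 0.5 = 3.802 mW/cm².
I₃ = I₂ · cos²(59°) = 3.802 · 0.2653 = 1.008 mW/cm².
I₄ = I₃ · cos²(35°) = 1.008 · 0.671 = 0.6766 mW/cm².

I ≈ 0.677 mW/cm²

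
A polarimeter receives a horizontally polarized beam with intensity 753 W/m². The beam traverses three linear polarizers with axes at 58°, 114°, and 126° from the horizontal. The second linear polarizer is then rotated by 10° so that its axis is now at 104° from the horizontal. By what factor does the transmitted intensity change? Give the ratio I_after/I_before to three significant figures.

I_new/I_old ≈ 1.39

Before rotation:
By Malus's law, I₁ = I₀ cos²(58° − 0°) = I₀ cos²(58°) = 0.2808 I₀.
I₂ = I₁ cos²(114° − 58°) = 0.2808 I₀ · cos²(56°) = 0.08781 I₀.
I₃ = I₂ cos²(126° − 114°) = 0.08781 I₀ · cos²(12°) = 0.08401 I₀.
After rotation:
I₁ = I₀ cos²(58° − 0°) = I₀ cos²(58°) = 0.2808 I₀.
I₂ = I₁ cos²(104° − 58°) = 0.2808 I₀ · cos²(46°) = 0.1355 I₀.
I₃ = I₂ cos²(126° − 104°) = 0.1355 I₀ · cos²(22°) = 0.1165 I₀.
Ratio = 0.1165 / 0.08401 = 1.387.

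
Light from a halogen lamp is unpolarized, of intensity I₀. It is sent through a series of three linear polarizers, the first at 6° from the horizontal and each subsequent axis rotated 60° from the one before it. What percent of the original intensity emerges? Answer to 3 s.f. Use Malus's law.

Unpolarized light through the first polarizer → I₁ = ½ I₀, now polarized at 6°.
I₂ = I₁ cos²(60°) = 0.5 · 0.25 I₀ = 0.125 I₀.
I₃ = I₂ cos²(60°) = 0.125 · 0.25 I₀ = 0.03125 I₀.
That is 3.125% of the incident intensity.

≈ 3.13%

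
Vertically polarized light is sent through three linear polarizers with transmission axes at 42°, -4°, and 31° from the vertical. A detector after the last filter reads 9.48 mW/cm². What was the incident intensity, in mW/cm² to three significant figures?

I₀ ≈ 53.0 mW/cm²

I₁ = I₀ cos²(42° − 0°) = I₀ cos²(42°) = 0.5523 I₀.
I₂ = I₁ cos²(-4° − 42°) = 0.5523 I₀ · cos²(46°) = 0.2665 I₀.
I₃ = I₂ cos²(31° + 4°) = 0.2665 I₀ · cos²(35°) = 0.1788 I₀.
So 9.48 mW/cm² = 0.1788 I₀, giving I₀ = 9.48/0.1788 = 53.01 mW/cm².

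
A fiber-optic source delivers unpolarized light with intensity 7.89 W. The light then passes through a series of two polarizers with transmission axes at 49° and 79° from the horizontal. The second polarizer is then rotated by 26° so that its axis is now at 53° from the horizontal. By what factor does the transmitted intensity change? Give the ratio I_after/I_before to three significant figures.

I_new/I_old ≈ 1.33

Before rotation:
Unpolarized light through the first polarizer → I₁ = ½ I₀, now polarized at 49°.
I₂ = I₁ cos²(79° − 49°) = 0.5 I₀ · cos²(30°) = 0.375 I₀.
After rotation:
Unpolarized light through the first polarizer → I₁ = ½ I₀, now polarized at 49°.
I₂ = I₁ cos²(53° − 49°) = 0.5 I₀ · cos²(4°) = 0.4976 I₀.
Ratio = 0.4976 / 0.375 = 1.327.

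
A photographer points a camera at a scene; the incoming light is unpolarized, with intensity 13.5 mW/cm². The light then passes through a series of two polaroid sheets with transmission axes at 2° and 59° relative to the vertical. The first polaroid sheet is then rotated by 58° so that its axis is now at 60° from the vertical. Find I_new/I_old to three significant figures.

I_new/I_old ≈ 3.37

Before rotation:
Unpolarized light through the first polarizer → I₁ = ½ I₀, now polarized at 2°.
I₂ = I₁ cos²(59° − 2°) = 0.5 I₀ · cos²(57°) = 0.1483 I₀.
After rotation:
Unpolarized light through the first polarizer → I₁ = ½ I₀, now polarized at 60°.
I₂ = I₁ cos²(59° − 60°) = 0.5 I₀ · cos²(1°) = 0.4998 I₀.
Ratio = 0.4998 / 0.1483 = 3.37.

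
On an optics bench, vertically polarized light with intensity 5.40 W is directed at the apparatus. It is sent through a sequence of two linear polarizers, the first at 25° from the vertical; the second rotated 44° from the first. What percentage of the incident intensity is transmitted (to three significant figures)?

I₁ = 5.40 W · cos²(25°) = 4.436 W.
I₂ = I₁ · cos²(44°) = 4.436 · 0.5174 = 2.295 W.
That is 42.5% of the incident intensity.

≈ 42.5%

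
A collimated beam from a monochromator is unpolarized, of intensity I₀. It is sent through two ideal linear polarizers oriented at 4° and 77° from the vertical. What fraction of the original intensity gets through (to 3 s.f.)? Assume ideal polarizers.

Unpolarized light through the first polarizer → I₁ = ½ I₀, now polarized at 4°.
I₂ = I₁ cos²(77° − 4°) = 0.5 I₀ · cos²(73°) = 0.04274 I₀.
Transmitted fraction = 0.04274.

≈ 0.0427 I₀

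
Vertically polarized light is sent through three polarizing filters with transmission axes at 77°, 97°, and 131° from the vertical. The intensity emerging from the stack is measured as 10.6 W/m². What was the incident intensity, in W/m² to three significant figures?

I₁ = I₀ cos²(77° − 0°) = I₀ cos²(77°) = 0.0506 I₀.
I₂ = I₁ cos²(97° − 77°) = 0.0506 I₀ · cos²(20°) = 0.04468 I₀.
I₃ = I₂ cos²(131° − 97°) = 0.04468 I₀ · cos²(34°) = 0.03071 I₀.
So 10.6 W/m² = 0.03071 I₀, giving I₀ = 10.6/0.03071 = 345.2 W/m².

I₀ ≈ 345 W/m²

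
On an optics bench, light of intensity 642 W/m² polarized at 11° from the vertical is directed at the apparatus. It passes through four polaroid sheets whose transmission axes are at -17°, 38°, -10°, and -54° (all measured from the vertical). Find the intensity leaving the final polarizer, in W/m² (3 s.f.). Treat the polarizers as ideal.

By Malus's law, I₁ = 642 W/m² · cos²(28°) = 500.5 W/m².
I₂ = I₁ · cos²(55°) = 500.5 · 0.329 = 164.7 W/m².
I₃ = I₂ · cos²(48°) = 164.7 · 0.4477 = 73.72 W/m².
I₄ = I₃ · cos²(44°) = 73.72 · 0.5174 = 38.15 W/m².

I ≈ 38.1 W/m²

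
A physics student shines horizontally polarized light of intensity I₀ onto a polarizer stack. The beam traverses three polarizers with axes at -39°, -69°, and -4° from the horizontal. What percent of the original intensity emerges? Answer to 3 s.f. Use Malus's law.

By Malus's law, I₁ = I₀ cos²(-39° − 0°) = I₀ cos²(39°) = 0.604 I₀.
I₂ = I₁ cos²(-69° + 39°) = 0.604 I₀ · cos²(30°) = 0.453 I₀.
I₃ = I₂ cos²(-4° + 69°) = 0.453 I₀ · cos²(65°) = 0.0809 I₀.
That is 8.09% of the incident intensity.

≈ 8.09%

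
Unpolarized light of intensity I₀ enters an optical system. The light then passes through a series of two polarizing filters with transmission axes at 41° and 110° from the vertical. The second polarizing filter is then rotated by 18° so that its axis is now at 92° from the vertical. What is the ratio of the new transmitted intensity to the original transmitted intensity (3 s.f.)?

I_new/I_old ≈ 3.08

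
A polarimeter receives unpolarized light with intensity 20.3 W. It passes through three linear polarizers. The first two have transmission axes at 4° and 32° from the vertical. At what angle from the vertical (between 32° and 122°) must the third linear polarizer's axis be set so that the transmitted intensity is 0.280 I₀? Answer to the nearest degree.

Unpolarized light through the first polarizer → I₁ = ½ I₀, now polarized at 4°.
I₂ = I₁ cos²(32° − 4°) = 0.5 I₀ · cos²(28°) = 0.3898 I₀.
Need I₃/I₀ = 0.28, so cos²(θ − 32°) = 0.28 / 0.3898 = 0.7183.
θ − 32° = arccos(√0.7183) = 32.1°, giving θ ≈ 32 + 32.1 = 64.1°.

θ ≈ 64°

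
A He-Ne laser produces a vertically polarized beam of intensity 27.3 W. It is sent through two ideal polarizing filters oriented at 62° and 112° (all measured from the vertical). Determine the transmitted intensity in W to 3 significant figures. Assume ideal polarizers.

By Malus's law, I₁ = 27.3 W · cos²(62°) = 6.017 W.
I₂ = I₁ · cos²(50°) = 6.017 · 0.4132 = 2.486 W.

I ≈ 2.49 W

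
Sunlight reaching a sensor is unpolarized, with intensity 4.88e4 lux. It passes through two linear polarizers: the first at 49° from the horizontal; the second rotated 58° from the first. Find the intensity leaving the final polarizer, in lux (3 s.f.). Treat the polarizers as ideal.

Unpolarized light through the first polarizer → I₁ = 4.88e4 lux/2 = 2.44e+04 lux, polarized at 49°.
I₂ = I₁ · cos²(58°) = 2.44e+04 · 0.2808 = 6852 lux.

I ≈ 6850 lux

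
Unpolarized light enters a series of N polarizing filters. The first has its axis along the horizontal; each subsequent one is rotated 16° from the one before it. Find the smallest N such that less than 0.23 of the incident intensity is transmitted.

N = 11

First polarizer halves the unpolarized light: factor 1/2.
Each further stage multiplies by cos²(16°) = 0.924.
After N polarizers: T = 0.5·0.924^(N−1). Require T < 0.23 ⇒ N−1 > ln(0.23/0.5)/ln(0.924) = 9.83, so N−1 ≥ 10 and N = 11.
Check: N=11 gives T = 0.2269 < 0.23; N=10 gives T = 0.2455.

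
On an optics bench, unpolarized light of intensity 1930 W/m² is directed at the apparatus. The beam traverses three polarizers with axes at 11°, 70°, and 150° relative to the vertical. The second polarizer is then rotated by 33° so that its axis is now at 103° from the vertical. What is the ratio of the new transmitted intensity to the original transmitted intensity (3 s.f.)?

Before rotation:
Unpolarized light through the first polarizer → I₁ = ½ I₀, now polarized at 11°.
I₂ = I₁ cos²(70° − 11°) = 0.5 I₀ · cos²(59°) = 0.1326 I₀.
I₃ = I₂ cos²(150° − 70°) = 0.1326 I₀ · cos²(80°) = 0.003999 I₀.
After rotation:
Unpolarized light through the first polarizer → I₁ = ½ I₀, now polarized at 11°.
Angle between axes 1 and 2: 88°. I₂ = 0.5 I₀ · cos²(88°) = 0.000609 I₀.
I₃ = I₂ cos²(150° − 103°) = 0.000609 I₀ · cos²(47°) = 0.0002833 I₀.
Ratio = 0.0002833 / 0.003999 = 0.07082.

I_new/I_old ≈ 0.0708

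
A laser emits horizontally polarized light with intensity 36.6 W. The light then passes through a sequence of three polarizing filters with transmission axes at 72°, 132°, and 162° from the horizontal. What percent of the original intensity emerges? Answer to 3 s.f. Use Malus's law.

By Malus's law, I₁ = 36.6 W · cos²(72°) = 3.495 W.
I₂ = I₁ · cos²(60°) = 3.495 · 0.25 = 0.8737 W.
I₃ = I₂ · cos²(30°) = 0.8737 · 0.75 = 0.6553 W.
That is 1.79% of the incident intensity.

≈ 1.79%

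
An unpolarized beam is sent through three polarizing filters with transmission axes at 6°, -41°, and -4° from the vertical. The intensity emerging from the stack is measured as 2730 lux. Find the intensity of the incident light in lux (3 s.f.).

I₀ ≈ 1.84e4 lux

Unpolarized light through the first polarizer → I₁ = ½ I₀, now polarized at 6°.
I₂ = I₁ cos²(-41° − 6°) = 0.5 I₀ · cos²(47°) = 0.2326 I₀.
I₃ = I₂ cos²(-4° + 41°) = 0.2326 I₀ · cos²(37°) = 0.1483 I₀.
So 2730 lux = 0.1483 I₀, giving I₀ = 2730/0.1483 = 1.84e+04 lux.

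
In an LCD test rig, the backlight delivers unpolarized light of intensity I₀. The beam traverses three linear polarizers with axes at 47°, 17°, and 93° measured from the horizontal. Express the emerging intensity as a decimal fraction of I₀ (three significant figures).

≈ 0.0219 I₀

Unpolarized light through the first polarizer → I₁ = ½ I₀, now polarized at 47°.
I₂ = I₁ cos²(17° − 47°) = 0.5 I₀ · cos²(30°) = 0.375 I₀.
I₃ = I₂ cos²(93° − 17°) = 0.375 I₀ · cos²(76°) = 0.02195 I₀.
Transmitted fraction = 0.02195.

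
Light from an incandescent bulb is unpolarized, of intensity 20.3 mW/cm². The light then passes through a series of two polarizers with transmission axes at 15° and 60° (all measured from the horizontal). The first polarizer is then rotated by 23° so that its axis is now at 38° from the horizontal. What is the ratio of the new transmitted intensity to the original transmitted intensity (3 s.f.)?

Before rotation:
Unpolarized light through the first polarizer → I₁ = ½ I₀, now polarized at 15°.
I₂ = I₁ cos²(60° − 15°) = 0.5 I₀ · cos²(45°) = 0.25 I₀.
After rotation:
Unpolarized light through the first polarizer → I₁ = ½ I₀, now polarized at 38°.
I₂ = I₁ cos²(60° − 38°) = 0.5 I₀ · cos²(22°) = 0.4298 I₀.
Ratio = 0.4298 / 0.25 = 1.719.

I_new/I_old ≈ 1.72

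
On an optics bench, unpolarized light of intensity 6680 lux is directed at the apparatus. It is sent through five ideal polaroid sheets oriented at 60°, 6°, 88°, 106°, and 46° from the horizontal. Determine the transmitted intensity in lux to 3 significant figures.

I ≈ 5.05 lux

Unpolarized light through the first polarizer → I₁ = 6680 lux/2 = 3340 lux, polarized at 60°.
I₂ = I₁ · cos²(54°) = 3340 · 0.3455 = 1154 lux.
I₃ = I₂ · cos²(82°) = 1154 · 0.01937 = 22.35 lux.
I₄ = I₃ · cos²(18°) = 22.35 · 0.9045 = 20.22 lux.
I₅ = I₄ · cos²(60°) = 20.22 · 0.25 = 5.054 lux.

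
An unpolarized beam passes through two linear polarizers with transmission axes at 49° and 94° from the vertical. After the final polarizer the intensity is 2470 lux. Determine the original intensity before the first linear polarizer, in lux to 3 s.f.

I₀ ≈ 9880 lux

Unpolarized light through the first polarizer → I₁ = ½ I₀, now polarized at 49°.
I₂ = I₁ cos²(94° − 49°) = 0.5 I₀ · cos²(45°) = 0.25 I₀.
So 2470 lux = 0.25 I₀, giving I₀ = 2470/0.25 = 9880 lux.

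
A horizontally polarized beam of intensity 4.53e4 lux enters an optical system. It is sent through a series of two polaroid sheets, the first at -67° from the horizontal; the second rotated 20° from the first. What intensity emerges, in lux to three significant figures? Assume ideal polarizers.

I ≈ 6110 lux

I₁ = 4.53e4 lux · cos²(67°) = 6916 lux.
I₂ = I₁ · cos²(20°) = 6916 · 0.883 = 6107 lux.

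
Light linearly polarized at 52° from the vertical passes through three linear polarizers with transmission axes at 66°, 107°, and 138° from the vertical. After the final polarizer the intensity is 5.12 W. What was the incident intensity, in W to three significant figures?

By Malus's law, I₁ = I₀ cos²(66° − 52°) = I₀ cos²(14°) = 0.9415 I₀.
I₂ = I₁ cos²(107° − 66°) = 0.9415 I₀ · cos²(41°) = 0.5363 I₀.
I₃ = I₂ cos²(138° − 107°) = 0.5363 I₀ · cos²(31°) = 0.394 I₀.
So 5.12 W = 0.394 I₀, giving I₀ = 5.12/0.394 = 12.99 W.

I₀ ≈ 13.0 W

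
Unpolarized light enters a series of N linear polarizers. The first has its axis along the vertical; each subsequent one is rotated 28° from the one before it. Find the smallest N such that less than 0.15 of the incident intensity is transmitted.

N = 6

First polarizer halves the unpolarized light: factor 1/2.
Each further stage multiplies by cos²(28°) = 0.7796.
After N polarizers: T = 0.5·0.7796^(N−1). Require T < 0.15 ⇒ N−1 > ln(0.15/0.5)/ln(0.7796) = 4.84, so N−1 ≥ 5 and N = 6.
Check: N=6 gives T = 0.144 < 0.15; N=5 gives T = 0.1847.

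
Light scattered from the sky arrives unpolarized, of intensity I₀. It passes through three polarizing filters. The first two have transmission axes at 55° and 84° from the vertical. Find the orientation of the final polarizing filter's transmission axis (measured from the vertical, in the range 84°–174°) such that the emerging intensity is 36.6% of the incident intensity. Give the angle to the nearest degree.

Unpolarized light through the first polarizer → I₁ = ½ I₀, now polarized at 55°.
I₂ = I₁ cos²(84° − 55°) = 0.5 I₀ · cos²(29°) = 0.3825 I₀.
Need I₃/I₀ = 0.366, so cos²(θ − 84°) = 0.366 / 0.3825 = 0.9569.
θ − 84° = arccos(√0.9569) = 12.0°, giving θ ≈ 84 + 12.0 = 96.0°.

θ ≈ 96°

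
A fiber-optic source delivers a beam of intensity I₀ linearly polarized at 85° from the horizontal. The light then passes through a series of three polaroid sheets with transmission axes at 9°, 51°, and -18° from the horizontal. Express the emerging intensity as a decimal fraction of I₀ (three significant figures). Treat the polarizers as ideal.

≈ 0.00415 I₀

I₁ = I₀ cos²(9° − 85°) = I₀ cos²(76°) = 0.05853 I₀.
I₂ = I₁ cos²(51° − 9°) = 0.05853 I₀ · cos²(42°) = 0.03232 I₀.
I₃ = I₂ cos²(-18° − 51°) = 0.03232 I₀ · cos²(69°) = 0.004151 I₀.
Transmitted fraction = 0.004151.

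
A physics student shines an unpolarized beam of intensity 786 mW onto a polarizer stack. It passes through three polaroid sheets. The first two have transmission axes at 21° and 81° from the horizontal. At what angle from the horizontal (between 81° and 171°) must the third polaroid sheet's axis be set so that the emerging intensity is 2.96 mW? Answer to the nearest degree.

Unpolarized light through the first polarizer → I₁ = ½ I₀, now polarized at 21°.
I₂ = I₁ cos²(81° − 21°) = 0.5 I₀ · cos²(60°) = 0.125 I₀.
Target fraction: 2.96 / 786 mW = 0.003766 of I₀.
Need I₃/I₀ = 0.003766, so cos²(θ − 81°) = 0.003766 / 0.125 = 0.03013.
θ − 81° = arccos(√0.03013) = 80.0°, giving θ ≈ 81 + 80.0 = 161.0°.

θ ≈ 161°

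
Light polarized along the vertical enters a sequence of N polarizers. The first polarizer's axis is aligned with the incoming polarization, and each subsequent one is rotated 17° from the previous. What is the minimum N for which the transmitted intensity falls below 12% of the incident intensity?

N = 25

First polarizer is aligned with the polarization: full transmission.
Each further stage multiplies by cos²(17°) = 0.9145.
After N polarizers: T = 0.9145^(N−1). Require T < 0.12 ⇒ N−1 > ln(0.12)/ln(0.9145) = 23.73, so N−1 ≥ 24 and N = 25.
Check: N=25 gives T = 0.1171 < 0.12; N=24 gives T = 0.1281.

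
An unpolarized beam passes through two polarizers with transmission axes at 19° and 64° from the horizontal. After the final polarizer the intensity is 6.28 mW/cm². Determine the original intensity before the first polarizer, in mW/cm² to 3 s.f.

I₀ ≈ 25.1 mW/cm²

Unpolarized light through the first polarizer → I₁ = ½ I₀, now polarized at 19°.
I₂ = I₁ cos²(64° − 19°) = 0.5 I₀ · cos²(45°) = 0.25 I₀.
So 6.28 mW/cm² = 0.25 I₀, giving I₀ = 6.28/0.25 = 25.12 mW/cm².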